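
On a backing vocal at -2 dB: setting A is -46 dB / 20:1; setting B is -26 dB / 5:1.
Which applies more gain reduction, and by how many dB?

A, by 22.6 dB

A: 44 dB over, compressed to 2.2 dB over, so 41.8 dB of GR.
B: 24 dB over, compressed to 4.8 dB over, so 19.2 dB of GR.
A applies 22.6 dB more gain reduction.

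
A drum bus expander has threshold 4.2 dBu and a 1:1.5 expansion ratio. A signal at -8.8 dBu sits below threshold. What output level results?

-15.3 dBu

The input is 13 dB below the 4.2 dBu threshold.
A 1:1.5 expander multiplies undershoot by 1.5: 13 × 1.5 = 19.5 dB below threshold.
Output = 4.2 − 19.5 = -15.3 dBu.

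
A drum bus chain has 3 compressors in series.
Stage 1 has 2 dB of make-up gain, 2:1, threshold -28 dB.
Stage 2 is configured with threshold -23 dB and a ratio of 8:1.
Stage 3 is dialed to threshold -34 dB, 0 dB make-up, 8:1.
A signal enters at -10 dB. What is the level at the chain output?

Stage 1: -10 dB is 18 dB over -28 dB; at 2:1 that becomes 9 dB over, giving -19 dB; +2 dB make-up → -17 dB.
Stage 2: 6 dB above -23 dB, reduced 8:1 to 0.75 dB above → -22.25 dB.
Stage 3: 11.75 dB above -34 dB, reduced 8:1 to 1.46875 dB above → -32.53125 dB.

-32.53125 dB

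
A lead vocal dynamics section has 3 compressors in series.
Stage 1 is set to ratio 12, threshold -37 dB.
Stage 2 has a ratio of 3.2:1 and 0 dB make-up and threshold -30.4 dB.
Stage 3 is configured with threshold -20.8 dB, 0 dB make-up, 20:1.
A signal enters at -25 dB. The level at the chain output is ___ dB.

Stage 1: overshoot 12 dB → 12/12 = 1 dB → -36 dB.
Stage 2: below threshold (-36 ≤ -30.4); passes unchanged; output -36 dB.
Stage 3: -36 dB ≤ -20.8 dB, so stage 3 doesn't engage; output -36 dB.

-36 dB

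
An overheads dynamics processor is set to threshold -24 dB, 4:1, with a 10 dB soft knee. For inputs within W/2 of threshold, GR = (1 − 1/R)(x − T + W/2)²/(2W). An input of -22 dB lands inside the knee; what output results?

-23.8375 dB

x − T + W/2 = -22 − (-24) + 5 = 7.
GR = (1 − 1/4) × 7² / 20 = 0.75 × 49 / 20 = 1.8375 dB.
Output = -22 − 1.8375 = -23.8375 dB.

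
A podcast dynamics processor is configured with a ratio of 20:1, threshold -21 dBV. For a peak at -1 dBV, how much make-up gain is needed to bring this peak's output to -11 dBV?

9 dB

Overshoot 20 dB → 20/20 = 1 dB after compression, so the compressed level is -21 + 1 = -20 dBV.
Make-up = target − compressed = -11 − (-20) = 9 dB.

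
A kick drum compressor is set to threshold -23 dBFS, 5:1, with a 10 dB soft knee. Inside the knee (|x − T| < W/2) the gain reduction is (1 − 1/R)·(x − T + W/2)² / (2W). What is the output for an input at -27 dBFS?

x − T + W/2 = -27 − (-23) + 5 = 1.
GR = (1 − 1/5) × 1² / 20 = 0.8 × 1 / 20 = 0.04 dB.
Output = -27 − 0.04 = -27.04 dBFS.

-27.04 dBFS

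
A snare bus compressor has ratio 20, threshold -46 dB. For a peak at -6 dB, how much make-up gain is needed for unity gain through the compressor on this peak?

The peak compresses to -46 + 40/20 = -44 dB.
To reach -6 dB requires -6 − (-44) = 38 dB of make-up.

38 dB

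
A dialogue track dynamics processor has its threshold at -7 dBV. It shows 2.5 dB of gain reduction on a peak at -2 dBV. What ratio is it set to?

Input overshoot = -2 − (-7) = 5 dB.
Output overshoot = 5 − 2.5 = 2.5 dB.
Ratio = input overshoot / output overshoot = 5 / 2.5 = 2.

2:1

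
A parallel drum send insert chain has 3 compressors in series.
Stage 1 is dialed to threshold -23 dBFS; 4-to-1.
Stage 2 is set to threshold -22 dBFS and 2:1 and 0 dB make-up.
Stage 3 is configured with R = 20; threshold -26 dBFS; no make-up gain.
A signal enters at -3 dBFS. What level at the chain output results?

Stage 1: 20 dB above -23 dBFS, reduced 4:1 to 5 dB above → -18 dBFS.
Stage 2: overshoot 4 dB → 4/2 = 2 dB → -20 dBFS.
Stage 3: overshoot 6 dB → 6/20 = 0.3 dB → -25.7 dBFS.

-25.7 dBFS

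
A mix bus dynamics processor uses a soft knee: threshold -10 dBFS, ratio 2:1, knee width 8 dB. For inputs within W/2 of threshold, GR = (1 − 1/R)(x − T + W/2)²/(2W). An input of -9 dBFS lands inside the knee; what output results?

x − T + W/2 = -9 − (-10) + 4 = 5.
GR = (1 − 1/2) × 5² / 16 = 0.5 × 25 / 16 = 0.78125 dB.
Output = -9 − 0.78125 = -9.78125 dBFS.

-9.78125 dBFS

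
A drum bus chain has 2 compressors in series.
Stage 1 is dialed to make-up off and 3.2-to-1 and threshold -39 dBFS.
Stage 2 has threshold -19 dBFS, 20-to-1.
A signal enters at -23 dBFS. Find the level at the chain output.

-34 dBFS

Stage 1: -23 dBFS is 16 dB over -39 dBFS; at 3.2:1 that becomes 5 dB over, giving -34 dBFS.
Stage 2: below threshold (-34 ≤ -19); passes unchanged; output -34 dBFS.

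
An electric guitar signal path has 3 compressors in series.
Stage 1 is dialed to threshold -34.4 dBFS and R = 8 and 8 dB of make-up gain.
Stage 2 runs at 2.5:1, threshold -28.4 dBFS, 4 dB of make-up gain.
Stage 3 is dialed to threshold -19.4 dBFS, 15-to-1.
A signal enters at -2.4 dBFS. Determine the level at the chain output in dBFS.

-22 dBFS

Stage 1: -2.4 dBFS is 32 dB over -34.4 dBFS; at 8:1 that becomes 4 dB over, giving -30.4 dBFS; +8 dB make-up → -22.4 dBFS.
Stage 2: -22.4 dBFS is 6 dB over -28.4 dBFS; at 2.5:1 that becomes 2.4 dB over, giving -26 dBFS; +4 dB make-up → -22 dBFS.
Stage 3: below threshold (-22 ≤ -19.4); passes unchanged; output -22 dBFS.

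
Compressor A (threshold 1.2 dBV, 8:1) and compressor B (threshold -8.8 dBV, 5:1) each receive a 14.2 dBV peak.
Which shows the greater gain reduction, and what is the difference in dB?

B, by 7.025 dB

A: 13 dB over, compressed to 1.625 dB over, so 11.375 dB of GR.
B: 23 dB over, compressed to 4.6 dB over, so 18.4 dB of GR.
B reduces 7.025 dB more.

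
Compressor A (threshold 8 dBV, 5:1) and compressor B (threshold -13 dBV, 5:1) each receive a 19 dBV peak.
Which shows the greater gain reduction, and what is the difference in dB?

B, by 16.8 dB

A: overshoot 11 dB → output overshoot 2.2 dB → GR 8.8 dB.
B: overshoot 32 dB → output overshoot 6.4 dB → GR 25.6 dB.
B reduces 16.8 dB more.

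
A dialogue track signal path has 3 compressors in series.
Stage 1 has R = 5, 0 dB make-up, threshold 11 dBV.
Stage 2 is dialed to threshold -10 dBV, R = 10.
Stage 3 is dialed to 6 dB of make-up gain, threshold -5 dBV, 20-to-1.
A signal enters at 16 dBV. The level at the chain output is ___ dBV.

-1.8 dBV

Stage 1: 5 dB above 11 dBV, reduced 5:1 to 1 dB above → 12 dBV.
Stage 2: overshoot 22 dB → 22/10 = 2.2 dB → -7.8 dBV.
Stage 3: -7.8 dBV ≤ -5 dBV, so stage 3 doesn't engage; make-up brings it to -1.8 dBV.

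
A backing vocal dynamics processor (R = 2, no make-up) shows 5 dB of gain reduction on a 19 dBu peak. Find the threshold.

9 dBu

Let T be the threshold. Output overshoot = (input overshoot)/R, so 14 − T = (19 − T)/2.
2·(14 − T) = 19 − T → 1·T = 28 − 19 = 9.
T = 9/1 = 9 dBu.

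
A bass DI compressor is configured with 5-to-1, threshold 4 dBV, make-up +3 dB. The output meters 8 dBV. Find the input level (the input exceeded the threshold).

9 dBV

Stripping the +3 dB make-up gives 5 dBV at the gain stage.
That's 1 dB above the 4 dBV threshold.
Before 5:1 compression the overshoot was 1 × 5 = 5 dB, so input = 4 + 5 = 9 dBV.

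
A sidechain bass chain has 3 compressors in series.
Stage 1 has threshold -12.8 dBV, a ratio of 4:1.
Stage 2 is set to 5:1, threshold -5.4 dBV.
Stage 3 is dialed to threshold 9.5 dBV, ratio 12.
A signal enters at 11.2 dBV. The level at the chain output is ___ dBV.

Stage 1: overshoot 24 dB → 24/4 = 6 dB → -6.8 dBV.
Stage 2: -6.8 dBV ≤ -5.4 dBV, so stage 2 doesn't engage; output -6.8 dBV.
Stage 3: -6.8 dBV ≤ 9.5 dBV, so stage 3 doesn't engage; output -6.8 dBV.

-6.8 dBV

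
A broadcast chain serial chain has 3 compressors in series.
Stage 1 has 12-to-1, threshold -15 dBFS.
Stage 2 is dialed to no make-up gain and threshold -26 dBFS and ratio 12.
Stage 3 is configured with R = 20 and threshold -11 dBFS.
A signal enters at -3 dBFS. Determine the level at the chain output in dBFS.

-25 dBFS

Stage 1: -3 dBFS is 12 dB over -15 dBFS; at 12:1 that becomes 1 dB over, giving -14 dBFS.
Stage 2: -14 dBFS is 12 dB over -26 dBFS; at 12:1 that becomes 1 dB over, giving -25 dBFS.
Stage 3: -25 dBFS is at or below the -11 dBFS threshold — no compression; output -25 dBFS.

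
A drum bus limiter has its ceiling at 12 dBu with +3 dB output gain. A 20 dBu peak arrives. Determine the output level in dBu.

15 dBu

A brickwall limiter is an ∞:1 compressor: any input above the ceiling is clamped to 12 dBu.
Output gain then adds 3 dB: 12 + 3 = 15 dBu.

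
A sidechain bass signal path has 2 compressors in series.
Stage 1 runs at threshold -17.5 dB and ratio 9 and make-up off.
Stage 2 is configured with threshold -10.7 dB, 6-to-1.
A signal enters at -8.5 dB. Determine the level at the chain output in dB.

-16.5 dB

Stage 1: overshoot 9 dB → 9/9 = 1 dB → -16.5 dB.
Stage 2: below threshold (-16.5 ≤ -10.7); passes unchanged; output -16.5 dB.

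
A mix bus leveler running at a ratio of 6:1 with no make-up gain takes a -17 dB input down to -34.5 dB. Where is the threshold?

-38 dB

Let T be the threshold. Output overshoot = (input overshoot)/R, so -34.5 − T = (-17 − T)/6.
6·(-34.5 − T) = -17 − T → 5·T = -207 − (-17) = -190.
T = -190/5 = -38 dB.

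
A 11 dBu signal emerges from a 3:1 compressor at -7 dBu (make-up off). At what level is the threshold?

Gain reduction = 11 − (-7) = 18 dB; output overshoot = GR / (R − 1) = 18 / 2 = 9 dB.
Threshold = output − output overshoot = -7 − 9 = -16 dBu.

-16 dBu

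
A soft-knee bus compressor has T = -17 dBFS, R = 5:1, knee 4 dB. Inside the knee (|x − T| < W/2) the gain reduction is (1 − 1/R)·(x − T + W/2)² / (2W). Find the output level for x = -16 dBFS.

-16.9 dBFS

x − T + W/2 = -16 − (-17) + 2 = 3.
GR = (1 − 1/5) × 3² / 8 = 0.8 × 9 / 8 = 0.9 dB.
Output = -16 − 0.9 = -16.9 dBFS.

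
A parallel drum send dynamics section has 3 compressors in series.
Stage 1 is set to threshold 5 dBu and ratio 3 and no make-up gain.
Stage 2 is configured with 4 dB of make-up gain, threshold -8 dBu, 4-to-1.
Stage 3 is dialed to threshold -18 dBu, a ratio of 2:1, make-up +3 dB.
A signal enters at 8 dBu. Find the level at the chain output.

Stage 1: overshoot 3 dB → 3/3 = 1 dB → 6 dBu.
Stage 2: 6 dBu is 14 dB over -8 dBu; at 4:1 that becomes 3.5 dB over, giving -4.5 dBu; +4 dB make-up → -0.5 dBu.
Stage 3: -0.5 dBu is 17.5 dB over -18 dBu; at 2:1 that becomes 8.75 dB over, giving -9.25 dBu; +3 dB make-up → -6.25 dBu.

-6.25 dBu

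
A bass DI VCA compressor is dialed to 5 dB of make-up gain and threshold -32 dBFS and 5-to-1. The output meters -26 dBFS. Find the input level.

-27 dBFS

Remove make-up: -26 − 5 = -31 dBFS.
The compressed level sits -31 − (-32) = 1 dB over threshold.
Input overshoot = R × output overshoot = 5 dB → input = -32 + 5 = -27 dBFS.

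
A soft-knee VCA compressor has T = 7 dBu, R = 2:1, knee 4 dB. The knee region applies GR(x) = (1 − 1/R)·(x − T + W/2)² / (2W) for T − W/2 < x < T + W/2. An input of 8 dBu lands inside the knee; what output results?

7.4375 dBu

x − T + W/2 = 8 − 7 + 2 = 3.
GR = (1 − 1/2) × 3² / 8 = 0.5 × 9 / 8 = 0.5625 dB.
Output = 8 − 0.5625 = 7.4375 dBu.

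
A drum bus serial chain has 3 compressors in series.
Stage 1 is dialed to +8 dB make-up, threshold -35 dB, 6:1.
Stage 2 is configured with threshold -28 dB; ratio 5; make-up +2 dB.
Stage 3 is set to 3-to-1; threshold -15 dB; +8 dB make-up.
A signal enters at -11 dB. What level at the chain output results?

-17 dB

Stage 1: 24 dB above -35 dB, reduced 6:1 to 4 dB above → -31 dB; +8 dB make-up → -23 dB.
Stage 2: 5 dB above -28 dB, reduced 5:1 to 1 dB above → -27 dB; +2 dB make-up → -25 dB.
Stage 3: -25 dB ≤ -15 dB, so stage 3 doesn't engage; make-up brings it to -17 dB.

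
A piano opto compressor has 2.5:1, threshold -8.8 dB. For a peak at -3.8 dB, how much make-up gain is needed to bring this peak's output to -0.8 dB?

The peak compresses to -8.8 + 5/2.5 = -6.8 dB.
To reach -0.8 dB requires -0.8 − (-6.8) = 6 dB of make-up.

6 dB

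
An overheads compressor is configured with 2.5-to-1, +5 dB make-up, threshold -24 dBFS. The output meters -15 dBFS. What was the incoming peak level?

-14 dBFS

Stripping the +5 dB make-up gives -20 dBFS at the gain stage.
Post-compression overshoot = -20 − (-24) = 4 dB.
Input overshoot = R × output overshoot = 10 dB → input = -24 + 10 = -14 dBFS.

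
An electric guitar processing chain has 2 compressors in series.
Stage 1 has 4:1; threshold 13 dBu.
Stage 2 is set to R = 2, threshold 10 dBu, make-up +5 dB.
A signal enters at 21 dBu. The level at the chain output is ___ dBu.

17.5 dBu

Stage 1: 8 dB above 13 dBu, reduced 4:1 to 2 dB above → 15 dBu.
Stage 2: 15 dBu is 5 dB over 10 dBu; at 2:1 that becomes 2.5 dB over, giving 12.5 dBu; +5 dB make-up → 17.5 dBu.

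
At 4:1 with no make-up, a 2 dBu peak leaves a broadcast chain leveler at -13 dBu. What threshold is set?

Gain reduction = 2 − (-13) = 15 dB; output overshoot = GR / (R − 1) = 15 / 3 = 5 dB.
Threshold = output − output overshoot = -13 − 5 = -18 dBu.

-18 dBu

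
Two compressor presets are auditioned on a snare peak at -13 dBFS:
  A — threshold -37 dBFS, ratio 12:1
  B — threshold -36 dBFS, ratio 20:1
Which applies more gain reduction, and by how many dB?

A, by 0.15 dB

A: GR = 24 − 24/12 = 22 dB.
B: GR = 23 − 23/20 = 21.85 dB.
A reduces 0.15 dB more.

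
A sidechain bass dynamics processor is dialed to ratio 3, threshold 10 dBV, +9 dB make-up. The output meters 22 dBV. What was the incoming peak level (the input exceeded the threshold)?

19 dBV

Remove make-up: 22 − 9 = 13 dBV.
That's 3 dB above the 10 dBV threshold.
Undo the ratio: input overshoot = 3 × 3 = 9 dB, giving input = 19 dBV.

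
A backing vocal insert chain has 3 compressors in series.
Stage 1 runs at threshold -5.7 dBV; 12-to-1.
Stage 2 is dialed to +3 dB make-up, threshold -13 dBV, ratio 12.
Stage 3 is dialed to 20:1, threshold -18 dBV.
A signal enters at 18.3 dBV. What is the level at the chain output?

Stage 1: 24 dB above -5.7 dBV, reduced 12:1 to 2 dB above → -3.7 dBV.
Stage 2: -3.7 dBV is 9.3 dB over -13 dBV; at 12:1 that becomes 0.775 dB over, giving -12.225 dBV; +3 dB make-up → -9.225 dBV.
Stage 3: -9.225 dBV is 8.775 dB over -18 dBV; at 20:1 that becomes 0.43875 dB over, giving -17.56125 dBV.

-17.56125 dBV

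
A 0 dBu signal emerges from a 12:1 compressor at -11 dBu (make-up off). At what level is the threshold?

-12 dBu

Gain reduction = 0 − (-11) = 11 dB; output overshoot = GR / (R − 1) = 11 / 11 = 1 dB.
Threshold = output − output overshoot = -11 − 1 = -12 dBu.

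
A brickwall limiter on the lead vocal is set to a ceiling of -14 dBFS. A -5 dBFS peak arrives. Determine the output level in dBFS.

-14 dBFS

The limiter clamps the peak to its -14 dBFS ceiling.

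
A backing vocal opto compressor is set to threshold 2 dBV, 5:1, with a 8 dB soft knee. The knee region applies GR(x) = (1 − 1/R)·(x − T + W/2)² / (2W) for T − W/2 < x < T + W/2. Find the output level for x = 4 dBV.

2.2 dBV

x − T + W/2 = 4 − 2 + 4 = 6.
GR = (1 − 1/5) × 6² / 16 = 0.8 × 36 / 16 = 1.8 dB.
Output = 4 − 1.8 = 2.2 dBV.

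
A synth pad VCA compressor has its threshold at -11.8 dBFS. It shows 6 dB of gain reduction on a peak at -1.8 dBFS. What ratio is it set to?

2.5:1

Input overshoot = -1.8 − (-11.8) = 10 dB.
Output overshoot = 10 − 6 = 4 dB.
Ratio = input overshoot / output overshoot = 10 / 4 = 2.5.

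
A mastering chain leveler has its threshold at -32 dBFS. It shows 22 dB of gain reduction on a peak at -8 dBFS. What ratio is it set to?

12:1

Input overshoot = -8 − (-32) = 24 dB.
Output overshoot = 24 − 22 = 2 dB.
Ratio = input overshoot / output overshoot = 24 / 2 = 12.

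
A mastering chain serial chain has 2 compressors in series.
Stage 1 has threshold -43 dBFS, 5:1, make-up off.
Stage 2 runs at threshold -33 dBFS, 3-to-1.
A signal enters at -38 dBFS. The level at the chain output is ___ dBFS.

Stage 1: -38 dBFS is 5 dB over -43 dBFS; at 5:1 that becomes 1 dB over, giving -42 dBFS.
Stage 2: below threshold (-42 ≤ -33); passes unchanged; output -42 dBFS.

-42 dBFS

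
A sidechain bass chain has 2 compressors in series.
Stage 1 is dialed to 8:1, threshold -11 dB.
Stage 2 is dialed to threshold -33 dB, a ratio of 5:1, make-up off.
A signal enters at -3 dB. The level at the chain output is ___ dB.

-28.4 dB

Stage 1: 8 dB above -11 dB, reduced 8:1 to 1 dB above → -10 dB.
Stage 2: overshoot 23 dB → 23/5 = 4.6 dB → -28.4 dB.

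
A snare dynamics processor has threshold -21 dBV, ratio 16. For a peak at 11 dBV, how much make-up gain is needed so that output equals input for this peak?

Overshoot 32 dB → 32/16 = 2 dB after compression, so the compressed level is -21 + 2 = -19 dBV.
Make-up = target − compressed = 11 − (-19) = 30 dB.

30 dB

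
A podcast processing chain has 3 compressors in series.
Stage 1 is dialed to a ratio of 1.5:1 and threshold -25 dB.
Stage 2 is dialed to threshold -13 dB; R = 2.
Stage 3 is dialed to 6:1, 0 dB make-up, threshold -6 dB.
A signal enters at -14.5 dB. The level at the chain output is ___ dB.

Stage 1: overshoot 10.5 dB → 10.5/1.5 = 7 dB → -18 dB.
Stage 2: -18 dB is at or below the -13 dB threshold — no compression; output -18 dB.
Stage 3: below threshold (-18 ≤ -6); passes unchanged; output -18 dB.

-18 dB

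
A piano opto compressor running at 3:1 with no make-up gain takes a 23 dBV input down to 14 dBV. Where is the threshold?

9.5 dBV

Let T be the threshold. Output overshoot = (input overshoot)/R, so 14 − T = (23 − T)/3.
3·(14 − T) = 23 − T → 2·T = 42 − 23 = 19.
T = 19/2 = 9.5 dBV.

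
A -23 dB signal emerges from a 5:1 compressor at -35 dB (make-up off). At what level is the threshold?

Gain reduction = -23 − (-35) = 12 dB; output overshoot = GR / (R − 1) = 12 / 4 = 3 dB.
Threshold = output − output overshoot = -35 − 3 = -38 dB.

-38 dB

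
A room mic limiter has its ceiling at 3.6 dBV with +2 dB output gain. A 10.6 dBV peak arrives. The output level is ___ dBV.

A brickwall limiter is an ∞:1 compressor: any input above the ceiling is clamped to 3.6 dBV.
Output gain then adds 2 dB: 3.6 + 2 = 5.6 dBV.

5.6 dBV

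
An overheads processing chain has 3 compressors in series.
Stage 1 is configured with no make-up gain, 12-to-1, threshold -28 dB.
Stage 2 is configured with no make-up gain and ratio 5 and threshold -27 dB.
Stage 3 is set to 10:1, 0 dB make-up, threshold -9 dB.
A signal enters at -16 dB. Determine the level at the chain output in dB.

Stage 1: -16 dB is 12 dB over -28 dB; at 12:1 that becomes 1 dB over, giving -27 dB.
Stage 2: -27 dB ≤ -27 dB, so stage 2 doesn't engage; output -27 dB.
Stage 3: below threshold (-27 ≤ -9); passes unchanged; output -27 dB.

-27 dB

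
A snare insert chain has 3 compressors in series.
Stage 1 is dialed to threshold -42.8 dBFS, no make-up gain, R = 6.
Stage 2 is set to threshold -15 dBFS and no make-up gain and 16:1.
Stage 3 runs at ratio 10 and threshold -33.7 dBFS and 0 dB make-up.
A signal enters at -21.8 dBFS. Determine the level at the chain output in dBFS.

-39.3 dBFS

Stage 1: 21 dB above -42.8 dBFS, reduced 6:1 to 3.5 dB above → -39.3 dBFS.
Stage 2: -39.3 dBFS ≤ -15 dBFS, so stage 2 doesn't engage; output -39.3 dBFS.
Stage 3: -39.3 dBFS ≤ -33.7 dBFS, so stage 3 doesn't engage; output -39.3 dBFS.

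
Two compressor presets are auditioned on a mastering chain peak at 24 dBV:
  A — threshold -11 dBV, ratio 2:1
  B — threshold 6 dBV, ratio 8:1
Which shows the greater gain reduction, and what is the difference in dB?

A: overshoot 35 dB → output overshoot 17.5 dB → GR 17.5 dB.
B: overshoot 18 dB → output overshoot 2.25 dB → GR 15.75 dB.
Difference: 1.75 dB in favour of A.

A, by 1.75 dB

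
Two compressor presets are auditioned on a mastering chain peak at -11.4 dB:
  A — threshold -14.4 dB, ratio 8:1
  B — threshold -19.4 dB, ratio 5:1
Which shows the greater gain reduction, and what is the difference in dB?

B, by 3.775 dB

A: overshoot 3 dB → output overshoot 0.375 dB → GR 2.625 dB.
B: overshoot 8 dB → output overshoot 1.6 dB → GR 6.4 dB.
Difference: 3.775 dB in favour of B.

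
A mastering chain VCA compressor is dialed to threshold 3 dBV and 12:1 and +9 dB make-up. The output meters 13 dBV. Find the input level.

15 dBV

Remove make-up: 13 − 9 = 4 dBV.
That's 1 dB above the 3 dBV threshold.
Undo the ratio: input overshoot = 1 × 12 = 12 dB, giving input = 15 dBV.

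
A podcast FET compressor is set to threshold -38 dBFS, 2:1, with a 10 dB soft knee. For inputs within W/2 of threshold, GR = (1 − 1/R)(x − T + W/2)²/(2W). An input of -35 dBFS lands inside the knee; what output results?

-36.6 dBFS

x − T + W/2 = -35 − (-38) + 5 = 8.
GR = (1 − 1/2) × 8² / 20 = 0.5 × 64 / 20 = 1.6 dB.
Output = -35 − 1.6 = -36.6 dBFS.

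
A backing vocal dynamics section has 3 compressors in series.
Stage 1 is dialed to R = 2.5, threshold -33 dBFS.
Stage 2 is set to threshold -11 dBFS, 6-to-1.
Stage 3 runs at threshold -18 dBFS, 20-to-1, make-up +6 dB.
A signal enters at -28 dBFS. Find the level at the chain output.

Stage 1: -28 dBFS is 5 dB over -33 dBFS; at 2.5:1 that becomes 2 dB over, giving -31 dBFS.
Stage 2: -31 dBFS ≤ -11 dBFS, so stage 2 doesn't engage; output -31 dBFS.
Stage 3: -31 dBFS is at or below the -18 dBFS threshold — no compression; make-up brings it to -25 dBFS.

-25 dBFS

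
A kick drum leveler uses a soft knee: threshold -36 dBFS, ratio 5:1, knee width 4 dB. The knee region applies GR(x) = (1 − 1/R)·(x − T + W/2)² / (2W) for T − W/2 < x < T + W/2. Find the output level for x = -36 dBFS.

-36.4 dBFS

x − T + W/2 = -36 − (-36) + 2 = 2.
GR = (1 − 1/5) × 2² / 8 = 0.8 × 4 / 8 = 0.4 dB.
Output = -36 − 0.4 = -36.4 dBFS.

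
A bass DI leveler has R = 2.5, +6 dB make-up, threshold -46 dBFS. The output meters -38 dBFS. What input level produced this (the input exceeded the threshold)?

Remove make-up: -38 − 6 = -44 dBFS.
That's 2 dB above the -46 dBFS threshold.
Undo the ratio: input overshoot = 2 × 2.5 = 5 dB, giving input = -41 dBFS.

-41 dBFS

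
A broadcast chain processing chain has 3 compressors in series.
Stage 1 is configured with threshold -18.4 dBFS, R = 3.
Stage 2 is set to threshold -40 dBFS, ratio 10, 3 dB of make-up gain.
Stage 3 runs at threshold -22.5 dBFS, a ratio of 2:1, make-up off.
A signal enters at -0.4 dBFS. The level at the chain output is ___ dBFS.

-34.24 dBFS

Stage 1: overshoot 18 dB → 18/3 = 6 dB → -12.4 dBFS.
Stage 2: overshoot 27.6 dB → 27.6/10 = 2.76 dB → -37.24 dBFS; +3 dB make-up → -34.24 dBFS.
Stage 3: -34.24 dBFS is at or below the -22.5 dBFS threshold — no compression; output -34.24 dBFS.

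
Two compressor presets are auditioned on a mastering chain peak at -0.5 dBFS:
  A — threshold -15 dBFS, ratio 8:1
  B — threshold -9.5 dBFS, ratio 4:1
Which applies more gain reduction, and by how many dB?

A: 14.5 dB over, compressed to 1.8125 dB over, so 12.6875 dB of GR.
B: 9 dB over, compressed to 2.25 dB over, so 6.75 dB of GR.
A reduces 5.9375 dB more.

A, by 5.9375 dB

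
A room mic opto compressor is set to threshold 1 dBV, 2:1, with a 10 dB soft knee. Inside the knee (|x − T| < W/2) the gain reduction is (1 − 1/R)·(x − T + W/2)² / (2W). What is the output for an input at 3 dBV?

x − T + W/2 = 3 − 1 + 5 = 7.
GR = (1 − 1/2) × 7² / 20 = 0.5 × 49 / 20 = 1.225 dB.
Output = 3 − 1.225 = 1.775 dBV.

1.775 dBV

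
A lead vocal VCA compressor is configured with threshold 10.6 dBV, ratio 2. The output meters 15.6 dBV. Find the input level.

Post-compression overshoot = 15.6 − 10.6 = 5 dB.
Undo the ratio: input overshoot = 5 × 2 = 10 dB, giving input = 20.6 dBV.

20.6 dBV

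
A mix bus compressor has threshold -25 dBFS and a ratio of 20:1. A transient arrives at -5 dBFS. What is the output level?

Overshoot: -5 − (-25) = 20 dB.
20:1 compression reduces that to 20/20 = 1 dB over.
Output = -25 + 1 = -24 dBFS.

-24 dBFS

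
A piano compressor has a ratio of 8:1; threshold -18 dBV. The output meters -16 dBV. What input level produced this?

Post-compression overshoot = -16 − (-18) = 2 dB.
Before 8:1 compression the overshoot was 2 × 8 = 16 dB, so input = -18 + 16 = -2 dBV.

-2 dBV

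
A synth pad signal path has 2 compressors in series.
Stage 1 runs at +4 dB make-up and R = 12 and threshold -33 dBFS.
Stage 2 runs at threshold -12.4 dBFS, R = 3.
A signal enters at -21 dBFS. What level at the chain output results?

Stage 1: 12 dB above -33 dBFS, reduced 12:1 to 1 dB above → -32 dBFS; +4 dB make-up → -28 dBFS.
Stage 2: below threshold (-28 ≤ -12.4); passes unchanged; output -28 dBFS.

-28 dBFS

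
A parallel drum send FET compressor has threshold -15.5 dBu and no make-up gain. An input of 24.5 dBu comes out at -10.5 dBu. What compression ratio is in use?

Input overshoot = 24.5 − (-15.5) = 40 dB; output overshoot = -10.5 − (-15.5) = 5 dB.
Ratio = 40 / 5 = 8.

8:1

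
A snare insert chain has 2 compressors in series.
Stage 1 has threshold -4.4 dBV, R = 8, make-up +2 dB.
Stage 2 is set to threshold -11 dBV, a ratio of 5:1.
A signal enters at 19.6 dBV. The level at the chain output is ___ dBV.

Stage 1: 19.6 dBV is 24 dB over -4.4 dBV; at 8:1 that becomes 3 dB over, giving -1.4 dBV; +2 dB make-up → 0.6 dBV.
Stage 2: 11.6 dB above -11 dBV, reduced 5:1 to 2.32 dB above → -8.68 dBV.

-8.68 dBV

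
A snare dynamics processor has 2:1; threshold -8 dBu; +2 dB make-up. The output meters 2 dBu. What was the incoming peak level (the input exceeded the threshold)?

Stripping the +2 dB make-up gives 0 dBu at the gain stage.
The compressed level sits 0 − (-8) = 8 dB over threshold.
Undo the ratio: input overshoot = 8 × 2 = 16 dB, giving input = 8 dBu.

8 dBu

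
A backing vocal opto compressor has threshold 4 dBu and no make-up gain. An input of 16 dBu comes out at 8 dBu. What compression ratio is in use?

Input overshoot = 16 − 4 = 12 dB; output overshoot = 8 − 4 = 4 dB.
Ratio = 12 / 4 = 3.

3:1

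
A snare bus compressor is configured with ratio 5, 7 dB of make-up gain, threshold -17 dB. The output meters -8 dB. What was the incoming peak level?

Before make-up, the level was -8 − 7 = -15 dB.
That's 2 dB above the -17 dB threshold.
Undo the ratio: input overshoot = 2 × 5 = 10 dB, giving input = -7 dB.

-7 dB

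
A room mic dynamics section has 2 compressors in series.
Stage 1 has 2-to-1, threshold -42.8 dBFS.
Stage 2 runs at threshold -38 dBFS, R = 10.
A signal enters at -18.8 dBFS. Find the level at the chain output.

Stage 1: overshoot 24 dB → 24/2 = 12 dB → -30.8 dBFS.
Stage 2: -30.8 dBFS is 7.2 dB over -38 dBFS; at 10:1 that becomes 0.72 dB over, giving -37.28 dBFS.

-37.28 dBFS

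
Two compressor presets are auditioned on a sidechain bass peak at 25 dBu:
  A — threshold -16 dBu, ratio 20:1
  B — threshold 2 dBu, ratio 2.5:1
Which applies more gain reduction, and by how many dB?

A, by 25.15 dB

A: GR = 41 − 41/20 = 38.95 dB.
B: GR = 23 − 23/2.5 = 13.8 dB.
A reduces 25.15 dB more.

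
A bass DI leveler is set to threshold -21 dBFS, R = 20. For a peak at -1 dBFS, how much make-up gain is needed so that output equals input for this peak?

The peak compresses to -21 + 20/20 = -20 dBFS.
To reach -1 dBFS requires -1 − (-20) = 19 dB of make-up.

19 dB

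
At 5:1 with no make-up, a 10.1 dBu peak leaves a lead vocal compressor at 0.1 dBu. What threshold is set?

-2.4 dBu

Let T be the threshold. Output overshoot = (input overshoot)/R, so 0.1 − T = (10.1 − T)/5.
5·(0.1 − T) = 10.1 − T → 4·T = 0.5 − 10.1 = -9.6.
T = -9.6/4 = -2.4 dBu.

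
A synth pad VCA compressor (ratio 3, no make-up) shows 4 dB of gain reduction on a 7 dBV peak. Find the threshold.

1 dBV

Gain reduction = 7 − 3 = 4 dB; output overshoot = GR / (R − 1) = 4 / 2 = 2 dB.
Threshold = output − output overshoot = 3 − 2 = 1 dBV.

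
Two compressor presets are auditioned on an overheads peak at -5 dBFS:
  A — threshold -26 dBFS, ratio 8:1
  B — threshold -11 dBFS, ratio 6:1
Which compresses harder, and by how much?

A: overshoot 21 dB → output overshoot 2.625 dB → GR 18.375 dB.
B: overshoot 6 dB → output overshoot 1 dB → GR 5 dB.
A applies 13.375 dB more gain reduction.

A, by 13.375 dB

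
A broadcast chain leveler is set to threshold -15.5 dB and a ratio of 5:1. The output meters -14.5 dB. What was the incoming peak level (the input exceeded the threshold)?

-10.5 dB

The compressed level sits -14.5 − (-15.5) = 1 dB over threshold.
Input overshoot = R × output overshoot = 5 dB → input = -15.5 + 5 = -10.5 dB.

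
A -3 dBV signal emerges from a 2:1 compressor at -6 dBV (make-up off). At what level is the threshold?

Gain reduction = -3 − (-6) = 3 dB; output overshoot = GR / (R − 1) = 3 / 1 = 3 dB.
Threshold = output − output overshoot = -6 − 3 = -9 dBV.

-9 dBV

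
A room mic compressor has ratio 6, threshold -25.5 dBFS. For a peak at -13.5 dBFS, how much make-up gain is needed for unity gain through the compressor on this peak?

The peak compresses to -25.5 + 12/6 = -23.5 dBFS.
To reach -13.5 dBFS requires -13.5 − (-23.5) = 10 dB of make-up.

10 dB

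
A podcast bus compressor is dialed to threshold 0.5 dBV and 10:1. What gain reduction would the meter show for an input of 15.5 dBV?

13.5 dB

Overshoot = 15.5 − 0.5 = 15 dB.
A 10:1 ratio leaves 1.5 dB of that excess.
So the signal is attenuated by 15 − 1.5 = 13.5 dB.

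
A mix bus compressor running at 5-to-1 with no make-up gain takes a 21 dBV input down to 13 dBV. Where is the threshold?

11 dBV

Gain reduction = 21 − 13 = 8 dB; output overshoot = GR / (R − 1) = 8 / 4 = 2 dB.
Threshold = output − output overshoot = 13 − 2 = 11 dBV.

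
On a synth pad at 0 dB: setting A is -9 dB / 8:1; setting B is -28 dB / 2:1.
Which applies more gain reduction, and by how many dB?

B, by 6.125 dB

A: GR = 9 − 9/8 = 7.875 dB.
B: GR = 28 − 28/2 = 14 dB.
Difference: 6.125 dB in favour of B.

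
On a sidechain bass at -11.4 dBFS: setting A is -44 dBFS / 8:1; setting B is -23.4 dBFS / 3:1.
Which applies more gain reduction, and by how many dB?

A, by 20.525 dB

A: 32.6 dB over, compressed to 4.075 dB over, so 28.525 dB of GR.
B: 12 dB over, compressed to 4 dB over, so 8 dB of GR.
Difference: 20.525 dB in favour of A.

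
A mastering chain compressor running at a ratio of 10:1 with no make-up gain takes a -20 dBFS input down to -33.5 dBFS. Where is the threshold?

-35 dBFS

Input is 15 dB above T (since output overshoot × R = input overshoot: (-33.5 − T)·10 = -20 − T gives T = -35 dBFS).
Check: -35 + (-20 − (-35))/10 = -35 + 1.5 = -33.5 dBFS. ✓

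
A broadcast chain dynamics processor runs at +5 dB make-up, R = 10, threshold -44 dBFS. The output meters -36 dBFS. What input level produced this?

-14 dBFS

Before make-up, the level was -36 − 5 = -41 dBFS.
The compressed level sits -41 − (-44) = 3 dB over threshold.
Undo the ratio: input overshoot = 3 × 10 = 30 dB, giving input = -14 dBFS.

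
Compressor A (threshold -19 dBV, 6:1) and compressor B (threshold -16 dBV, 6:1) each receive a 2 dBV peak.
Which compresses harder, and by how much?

A, by 2.5 dB

A: overshoot 21 dB → output overshoot 3.5 dB → GR 17.5 dB.
B: overshoot 18 dB → output overshoot 3 dB → GR 15 dB.
Difference: 2.5 dB in favour of A.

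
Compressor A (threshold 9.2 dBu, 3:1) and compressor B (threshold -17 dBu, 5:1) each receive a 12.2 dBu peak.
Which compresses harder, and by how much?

B, by 21.36 dB

A: GR = 3 − 3/3 = 2 dB.
B: GR = 29.2 − 29.2/5 = 23.36 dB.
B applies 21.36 dB more gain reduction.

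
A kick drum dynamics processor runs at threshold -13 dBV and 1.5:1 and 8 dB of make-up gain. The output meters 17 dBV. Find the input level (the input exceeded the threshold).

Before make-up, the level was 17 − 8 = 9 dBV.
Post-compression overshoot = 9 − (-13) = 22 dB.
Input overshoot = R × output overshoot = 33 dB → input = -13 + 33 = 20 dBV.

20 dBV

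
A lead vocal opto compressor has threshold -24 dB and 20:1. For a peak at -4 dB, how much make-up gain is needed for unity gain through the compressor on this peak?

19 dB

The peak compresses to -24 + 20/20 = -23 dB.
To reach -4 dB requires -4 − (-23) = 19 dB of make-up.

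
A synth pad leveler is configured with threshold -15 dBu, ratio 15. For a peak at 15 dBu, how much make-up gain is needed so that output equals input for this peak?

28 dB

Without make-up, output = threshold + overshoot/15 = -15 + 2 = -13 dBu.
Gap to target: 28 dB.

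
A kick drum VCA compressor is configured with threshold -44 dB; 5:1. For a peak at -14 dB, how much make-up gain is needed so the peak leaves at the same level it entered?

Overshoot 30 dB → 30/5 = 6 dB after compression, so the compressed level is -44 + 6 = -38 dB.
Make-up = target − compressed = -14 − (-38) = 24 dB.

24 dB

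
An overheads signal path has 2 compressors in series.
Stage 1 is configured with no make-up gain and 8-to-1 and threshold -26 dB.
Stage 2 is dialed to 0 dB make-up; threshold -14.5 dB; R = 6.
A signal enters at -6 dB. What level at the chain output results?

-23.5 dB

Stage 1: overshoot 20 dB → 20/8 = 2.5 dB → -23.5 dB.
Stage 2: -23.5 dB is at or below the -14.5 dB threshold — no compression; output -23.5 dB.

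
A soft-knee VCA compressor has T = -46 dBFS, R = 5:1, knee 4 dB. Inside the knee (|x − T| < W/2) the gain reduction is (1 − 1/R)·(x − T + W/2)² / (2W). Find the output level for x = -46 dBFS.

-46.4 dBFS

x − T + W/2 = -46 − (-46) + 2 = 2.
GR = (1 − 1/5) × 2² / 8 = 0.8 × 4 / 8 = 0.4 dB.
Output = -46 − 0.4 = -46.4 dBFS.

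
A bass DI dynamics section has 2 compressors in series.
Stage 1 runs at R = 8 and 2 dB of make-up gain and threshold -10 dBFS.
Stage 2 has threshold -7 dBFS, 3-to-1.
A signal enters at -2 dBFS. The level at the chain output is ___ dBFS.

-7 dBFS

Stage 1: overshoot 8 dB → 8/8 = 1 dB → -9 dBFS; +2 dB make-up → -7 dBFS.
Stage 2: below threshold (-7 ≤ -7); passes unchanged; output -7 dBFS.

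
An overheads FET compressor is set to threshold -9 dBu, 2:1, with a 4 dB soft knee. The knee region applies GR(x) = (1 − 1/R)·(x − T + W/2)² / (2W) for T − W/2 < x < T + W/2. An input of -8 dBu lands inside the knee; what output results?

-8.5625 dBu

x − T + W/2 = -8 − (-9) + 2 = 3.
GR = (1 − 1/2) × 3² / 8 = 0.5 × 9 / 8 = 0.5625 dB.
Output = -8 − 0.5625 = -8.5625 dBu.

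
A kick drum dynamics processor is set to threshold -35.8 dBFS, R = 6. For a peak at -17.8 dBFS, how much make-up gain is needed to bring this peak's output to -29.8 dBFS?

3 dB

Without make-up, output = threshold + overshoot/6 = -35.8 + 3 = -32.8 dBFS.
Gap to target: 3 dB.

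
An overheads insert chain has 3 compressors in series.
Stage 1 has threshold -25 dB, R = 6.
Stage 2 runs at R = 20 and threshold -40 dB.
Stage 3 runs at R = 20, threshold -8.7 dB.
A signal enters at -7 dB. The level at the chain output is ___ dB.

-39.1 dB

Stage 1: overshoot 18 dB → 18/6 = 3 dB → -22 dB.
Stage 2: -22 dB is 18 dB over -40 dB; at 20:1 that becomes 0.9 dB over, giving -39.1 dB.
Stage 3: -39.1 dB ≤ -8.7 dB, so stage 3 doesn't engage; output -39.1 dB.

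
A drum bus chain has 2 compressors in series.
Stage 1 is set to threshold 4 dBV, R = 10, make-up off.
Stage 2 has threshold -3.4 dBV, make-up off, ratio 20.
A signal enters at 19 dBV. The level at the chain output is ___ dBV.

-2.955 dBV

Stage 1: 15 dB above 4 dBV, reduced 10:1 to 1.5 dB above → 5.5 dBV.
Stage 2: 5.5 dBV is 8.9 dB over -3.4 dBV; at 20:1 that becomes 0.445 dB over, giving -2.955 dBV.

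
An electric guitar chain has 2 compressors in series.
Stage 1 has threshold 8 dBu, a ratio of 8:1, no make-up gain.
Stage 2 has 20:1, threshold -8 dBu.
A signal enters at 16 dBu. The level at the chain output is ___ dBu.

-7.15 dBu

Stage 1: 16 dBu is 8 dB over 8 dBu; at 8:1 that becomes 1 dB over, giving 9 dBu.
Stage 2: overshoot 17 dB → 17/20 = 0.85 dB → -7.15 dBu.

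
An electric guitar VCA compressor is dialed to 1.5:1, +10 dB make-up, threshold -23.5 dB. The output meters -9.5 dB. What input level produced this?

-17.5 dB

Stripping the +10 dB make-up gives -19.5 dB at the gain stage.
That's 4 dB above the -23.5 dB threshold.
Input overshoot = R × output overshoot = 6 dB → input = -23.5 + 6 = -17.5 dB.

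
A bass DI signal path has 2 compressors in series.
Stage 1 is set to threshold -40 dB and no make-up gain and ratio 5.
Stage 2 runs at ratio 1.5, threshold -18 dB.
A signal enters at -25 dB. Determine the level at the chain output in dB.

-37 dB

Stage 1: 15 dB above -40 dB, reduced 5:1 to 3 dB above → -37 dB.
Stage 2: -37 dB is at or below the -18 dB threshold — no compression; output -37 dB.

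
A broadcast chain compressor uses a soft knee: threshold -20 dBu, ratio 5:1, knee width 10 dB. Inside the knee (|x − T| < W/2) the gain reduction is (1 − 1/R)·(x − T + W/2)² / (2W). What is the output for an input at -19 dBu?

-20.44 dBu

x − T + W/2 = -19 − (-20) + 5 = 6.
GR = (1 − 1/5) × 6² / 20 = 0.8 × 36 / 20 = 1.44 dB.
Output = -19 − 1.44 = -20.44 dBu.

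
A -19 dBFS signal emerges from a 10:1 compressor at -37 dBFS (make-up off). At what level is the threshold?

-39 dBFS

Let T be the threshold. Output overshoot = (input overshoot)/R, so -37 − T = (-19 − T)/10.
10·(-37 − T) = -19 − T → 9·T = -370 − (-19) = -351.
T = -351/9 = -39 dBFS.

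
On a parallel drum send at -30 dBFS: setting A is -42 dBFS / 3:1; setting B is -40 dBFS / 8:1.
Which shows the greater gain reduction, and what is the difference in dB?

A: overshoot 12 dB → output overshoot 4 dB → GR 8 dB.
B: overshoot 10 dB → output overshoot 1.25 dB → GR 8.75 dB.
B applies 0.75 dB more gain reduction.

B, by 0.75 dB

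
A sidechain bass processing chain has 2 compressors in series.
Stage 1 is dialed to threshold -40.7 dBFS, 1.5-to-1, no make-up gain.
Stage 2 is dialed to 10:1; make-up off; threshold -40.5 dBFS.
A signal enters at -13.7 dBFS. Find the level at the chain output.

-38.72 dBFS

Stage 1: 27 dB above -40.7 dBFS, reduced 1.5:1 to 18 dB above → -22.7 dBFS.
Stage 2: overshoot 17.8 dB → 17.8/10 = 1.78 dB → -38.72 dBFS.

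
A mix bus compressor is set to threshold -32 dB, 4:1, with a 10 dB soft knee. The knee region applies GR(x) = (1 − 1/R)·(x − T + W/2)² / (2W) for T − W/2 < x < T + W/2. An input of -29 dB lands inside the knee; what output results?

-31.4 dB

x − T + W/2 = -29 − (-32) + 5 = 8.
GR = (1 − 1/4) × 8² / 20 = 0.75 × 64 / 20 = 2.4 dB.
Output = -29 − 2.4 = -31.4 dB.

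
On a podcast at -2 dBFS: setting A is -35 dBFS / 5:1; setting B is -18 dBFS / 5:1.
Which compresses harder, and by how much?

A: GR = 33 − 33/5 = 26.4 dB.
B: GR = 16 − 16/5 = 12.8 dB.
A reduces 13.6 dB more.

A, by 13.6 dB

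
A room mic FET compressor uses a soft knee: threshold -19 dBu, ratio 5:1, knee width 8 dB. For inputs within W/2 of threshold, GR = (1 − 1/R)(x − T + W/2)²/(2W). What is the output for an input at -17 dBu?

-18.8 dBu

x − T + W/2 = -17 − (-19) + 4 = 6.
GR = (1 − 1/5) × 6² / 16 = 0.8 × 36 / 16 = 1.8 dB.
Output = -17 − 1.8 = -18.8 dBu.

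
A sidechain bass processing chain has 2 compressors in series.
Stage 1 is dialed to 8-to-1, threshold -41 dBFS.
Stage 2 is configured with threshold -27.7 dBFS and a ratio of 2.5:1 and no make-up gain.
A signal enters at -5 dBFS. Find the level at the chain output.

Stage 1: overshoot 36 dB → 36/8 = 4.5 dB → -36.5 dBFS.
Stage 2: below threshold (-36.5 ≤ -27.7); passes unchanged; output -36.5 dBFS.

-36.5 dBFS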